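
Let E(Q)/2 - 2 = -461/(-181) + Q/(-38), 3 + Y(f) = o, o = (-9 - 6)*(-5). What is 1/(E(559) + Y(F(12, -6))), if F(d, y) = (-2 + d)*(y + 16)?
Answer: 3439/177703 ≈ 0.019353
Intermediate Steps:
o = 75 (o = -15*(-5) = 75)
F(d, y) = (-2 + d)*(16 + y)
Y(f) = 72 (Y(f) = -3 + 75 = 72)
E(Q) = 1646/181 - Q/19 (E(Q) = 4 + 2*(-461/(-181) + Q/(-38)) = 4 + 2*(-461*(-1/181) + Q*(-1/38)) = 4 + 2*(461/181 - Q/38) = 4 + (922/181 - Q/19) = 1646/181 - Q/19)
1/(E(559) + Y(F(12, -6))) = 1/((1646/181 - 1/19*559) + 72) = 1/((1646/181 - 559/19) + 72) = 1/(-69905/3439 + 72) = 1/(177703/3439) = 3439/177703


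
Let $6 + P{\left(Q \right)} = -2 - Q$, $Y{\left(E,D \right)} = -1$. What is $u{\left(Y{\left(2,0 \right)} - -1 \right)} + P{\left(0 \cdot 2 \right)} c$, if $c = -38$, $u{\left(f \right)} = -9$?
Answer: $295$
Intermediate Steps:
$P{\left(Q \right)} = -8 - Q$ ($P{\left(Q \right)} = -6 - \left(2 + Q\right) = -8 - Q$)
$u{\left(Y{\left(2,0 \right)} - -1 \right)} + P{\left(0 \cdot 2 \right)} c = -9 + \left(-8 - 0 \cdot 2\right) \left(-38\right) = -9 + \left(-8 - 0\right) \left(-38\right) = -9 + \left(-8 + 0\right) \left(-38\right) = -9 - -304 = -9 + 304 = 295$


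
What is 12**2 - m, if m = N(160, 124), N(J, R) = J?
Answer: -16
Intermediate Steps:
m = 160
12**2 - m = 12**2 - 1*160 = 144 - 160 = -16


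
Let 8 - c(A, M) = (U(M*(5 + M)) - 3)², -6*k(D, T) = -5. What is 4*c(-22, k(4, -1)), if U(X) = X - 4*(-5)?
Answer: -609001/324 ≈ -1879.6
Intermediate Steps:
k(D, T) = ⅚ (k(D, T) = -⅙*(-5) = ⅚)
U(X) = 20 + X (U(X) = X + 20 = 20 + X)
c(A, M) = 8 - (17 + M*(5 + M))² (c(A, M) = 8 - ((20 + M*(5 + M)) - 3)² = 8 - (17 + M*(5 + M))²)
4*c(-22, k(4, -1)) = 4*(8 - (17 + 5*(5 + ⅚)/6)²) = 4*(8 - (17 + (⅚)*(35/6))²) = 4*(8 - (17 + 175/36)²) = 4*(8 - (787/36)²) = 4*(8 - 1*619369/1296) = 4*(8 - 619369/1296) = 4*(-609001/1296) = -609001/324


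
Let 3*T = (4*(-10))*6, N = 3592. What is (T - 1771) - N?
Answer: -5443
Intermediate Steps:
T = -80 (T = ((4*(-10))*6)/3 = (-40*6)/3 = (⅓)*(-240) = -80)
(T - 1771) - N = (-80 - 1771) - 1*3592 = -1851 - 3592 = -5443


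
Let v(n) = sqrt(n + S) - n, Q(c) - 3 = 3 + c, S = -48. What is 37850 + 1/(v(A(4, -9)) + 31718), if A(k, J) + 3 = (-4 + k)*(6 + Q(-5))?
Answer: 38085498643921/1006221892 - I*sqrt(51)/1006221892 ≈ 37850.0 - 7.0973e-9*I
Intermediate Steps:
Q(c) = 6 + c (Q(c) = 3 + (3 + c) = 6 + c)
A(k, J) = -31 + 7*k (A(k, J) = -3 + (-4 + k)*(6 + (6 - 5)) = -3 + (-4 + k)*(6 + 1) = -3 + (-4 + k)*7 = -3 + (-28 + 7*k) = -31 + 7*k)
v(n) = sqrt(-48 + n) - n (v(n) = sqrt(n - 48) - n = sqrt(-48 + n) - n)
37850 + 1/(v(A(4, -9)) + 31718) = 37850 + 1/((sqrt(-48 + (-31 + 7*4)) - (-31 + 7*4)) + 31718) = 37850 + 1/((sqrt(-48 + (-31 + 28)) - (-31 + 28)) + 31718) = 37850 + 1/((sqrt(-48 - 3) - 1*(-3)) + 31718) = 37850 + 1/((sqrt(-51) + 3) + 31718) = 37850 + 1/((I*sqrt(51) + 3) + 31718) = 37850 + 1/((3 + I*sqrt(51)) + 31718) = 37850 + 1/(31721 + I*sqrt(51))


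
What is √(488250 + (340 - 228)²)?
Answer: √500794 ≈ 707.67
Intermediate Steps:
√(488250 + (340 - 228)²) = √(488250 + 112²) = √(488250 + 12544) = √500794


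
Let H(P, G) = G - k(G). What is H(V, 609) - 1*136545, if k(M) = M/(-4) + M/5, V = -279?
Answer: -2718111/20 ≈ -1.3591e+5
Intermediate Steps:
k(M) = -M/20 (k(M) = M*(-¼) + M*(⅕) = -M/4 + M/5 = -M/20)
H(P, G) = 21*G/20 (H(P, G) = G - (-1)*G/20 = G + G/20 = 21*G/20)
H(V, 609) - 1*136545 = (21/20)*609 - 1*136545 = 12789/20 - 136545 = -2718111/20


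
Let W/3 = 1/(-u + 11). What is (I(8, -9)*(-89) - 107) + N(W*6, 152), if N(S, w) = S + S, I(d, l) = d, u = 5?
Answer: -813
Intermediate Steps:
W = ½ (W = 3/(-1*5 + 11) = 3/(-5 + 11) = 3/6 = 3*(⅙) = ½ ≈ 0.50000)
N(S, w) = 2*S
(I(8, -9)*(-89) - 107) + N(W*6, 152) = (8*(-89) - 107) + 2*((½)*6) = (-712 - 107) + 2*3 = -819 + 6 = -813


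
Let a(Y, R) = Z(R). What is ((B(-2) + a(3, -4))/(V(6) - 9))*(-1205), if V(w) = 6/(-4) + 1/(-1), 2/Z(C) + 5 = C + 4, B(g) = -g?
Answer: 3856/23 ≈ 167.65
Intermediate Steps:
Z(C) = 2/(-1 + C) (Z(C) = 2/(-5 + (C + 4)) = 2/(-5 + (4 + C)) = 2/(-1 + C))
a(Y, R) = 2/(-1 + R)
V(w) = -5/2 (V(w) = 6*(-¼) + 1*(-1) = -3/2 - 1 = -5/2)
((B(-2) + a(3, -4))/(V(6) - 9))*(-1205) = ((-1*(-2) + 2/(-1 - 4))/(-5/2 - 9))*(-1205) = ((2 + 2/(-5))/(-23/2))*(-1205) = ((2 + 2*(-⅕))*(-2/23))*(-1205) = ((2 - ⅖)*(-2/23))*(-1205) = ((8/5)*(-2/23))*(-1205) = -16/115*(-1205) = 3856/23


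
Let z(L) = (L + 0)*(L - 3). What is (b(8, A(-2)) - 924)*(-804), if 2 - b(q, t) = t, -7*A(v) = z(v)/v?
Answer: 5193036/7 ≈ 7.4186e+5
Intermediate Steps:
z(L) = L*(-3 + L)
A(v) = 3/7 - v/7 (A(v) = -v*(-3 + v)/(7*v) = -(-3 + v)/7 = 3/7 - v/7)
b(q, t) = 2 - t
(b(8, A(-2)) - 924)*(-804) = ((2 - (3/7 - ⅐*(-2))) - 924)*(-804) = ((2 - (3/7 + 2/7)) - 924)*(-804) = ((2 - 1*5/7) - 924)*(-804) = ((2 - 5/7) - 924)*(-804) = (9/7 - 924)*(-804) = -6459/7*(-804) = 5193036/7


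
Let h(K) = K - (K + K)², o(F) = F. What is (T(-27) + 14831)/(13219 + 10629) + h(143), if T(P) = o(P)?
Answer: -486811485/5962 ≈ -81652.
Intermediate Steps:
T(P) = P
h(K) = K - 4*K² (h(K) = K - (2*K)² = K - 4*K²)
(T(-27) + 14831)/(13219 + 10629) + h(143) = (-27 + 14831)/(13219 + 10629) + 143*(1 - 4*143) = 14804/23848 + 143*(1 - 572) = 14804*(1/23848) + 143*(-571) = 3701/5962 - 81653 = -486811485/5962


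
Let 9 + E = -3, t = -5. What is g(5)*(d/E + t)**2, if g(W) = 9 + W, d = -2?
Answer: 5887/18 ≈ 327.06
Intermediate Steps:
E = -12 (E = -9 - 3 = -12)
g(5)*(d/E + t)**2 = (9 + 5)*(-2/(-12) - 5)**2 = 14*(-2*(-1/12) - 5)**2 = 14*(1/6 - 5)**2 = 14*(-29/6)**2 = 14*(841/36) = 5887/18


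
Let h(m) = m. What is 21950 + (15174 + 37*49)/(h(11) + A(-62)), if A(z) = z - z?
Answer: 258437/11 ≈ 23494.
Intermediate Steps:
A(z) = 0
21950 + (15174 + 37*49)/(h(11) + A(-62)) = 21950 + (15174 + 37*49)/(11 + 0) = 21950 + (15174 + 1813)/11 = 21950 + 16987*(1/11) = 21950 + 16987/11 = 258437/11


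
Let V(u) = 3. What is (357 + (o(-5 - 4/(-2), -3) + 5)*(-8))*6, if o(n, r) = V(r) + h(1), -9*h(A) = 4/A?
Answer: 5338/3 ≈ 1779.3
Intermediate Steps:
h(A) = -4/(9*A)
o(n, r) = 23/9 (o(n, r) = 3 - 4/9/1 = 3 - 4/9*1 = 3 - 4/9 = 23/9)
(357 + (o(-5 - 4/(-2), -3) + 5)*(-8))*6 = (357 + (23/9 + 5)*(-8))*6 = (357 + (68/9)*(-8))*6 = (357 - 544/9)*6 = (2669/9)*6 = 5338/3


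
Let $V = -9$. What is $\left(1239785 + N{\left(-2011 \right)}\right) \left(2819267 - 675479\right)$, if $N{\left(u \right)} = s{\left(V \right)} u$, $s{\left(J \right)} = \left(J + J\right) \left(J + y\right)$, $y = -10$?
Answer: $1183420283124$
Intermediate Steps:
$s{\left(J \right)} = 2 J \left(-10 + J\right)$ ($s{\left(J \right)} = \left(J + J\right) \left(J - 10\right) = 2 J \left(-10 + J\right)$)
$N{\left(u \right)} = 342 u$ ($N{\left(u \right)} = 2 \left(-9\right) \left(-10 - 9\right) u = 2 \left(-9\right) \left(-19\right) u = 342 u$)
$\left(1239785 + N{\left(-2011 \right)}\right) \left(2819267 - 675479\right) = \left(1239785 + 342 \left(-2011\right)\right) \left(2819267 - 675479\right) = \left(1239785 - 687762\right) 2143788 = 552023 \cdot 2143788 = 1183420283124$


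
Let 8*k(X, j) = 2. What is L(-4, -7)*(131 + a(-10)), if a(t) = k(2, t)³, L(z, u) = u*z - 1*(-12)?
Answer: 41925/8 ≈ 5240.6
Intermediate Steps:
k(X, j) = ¼ (k(X, j) = (⅛)*2 = ¼)
L(z, u) = 12 + u*z (L(z, u) = u*z + 12 = 12 + u*z)
a(t) = 1/64 (a(t) = (¼)³ = 1/64)
L(-4, -7)*(131 + a(-10)) = (12 - 7*(-4))*(131 + 1/64) = (12 + 28)*(8385/64) = 40*(8385/64) = 41925/8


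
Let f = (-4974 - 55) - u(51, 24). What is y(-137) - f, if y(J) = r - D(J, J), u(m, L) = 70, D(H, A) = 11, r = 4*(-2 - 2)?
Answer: 5072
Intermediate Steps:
r = -16 (r = 4*(-4) = -16)
y(J) = -27 (y(J) = -16 - 1*11 = -16 - 11 = -27)
f = -5099 (f = (-4974 - 55) - 1*70 = -5029 - 70 = -5099)
y(-137) - f = -27 - 1*(-5099) = -27 + 5099 = 5072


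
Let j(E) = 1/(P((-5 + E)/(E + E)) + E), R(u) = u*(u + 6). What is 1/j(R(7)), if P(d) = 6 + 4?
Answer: 101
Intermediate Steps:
P(d) = 10
R(u) = u*(6 + u)
j(E) = 1/(10 + E)
1/j(R(7)) = 1/(1/(10 + 7*(6 + 7))) = 1/(1/(10 + 7*13)) = 1/(1/(10 + 91)) = 1/(1/101) = 101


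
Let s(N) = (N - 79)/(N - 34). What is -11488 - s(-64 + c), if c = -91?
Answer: -241274/21 ≈ -11489.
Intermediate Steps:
s(N) = (-79 + N)/(-34 + N)
-11488 - s(-64 + c) = -11488 - (-79 + (-64 - 91))/(-34 + (-64 - 91)) = -11488 - (-79 - 155)/(-34 - 155) = -11488 - (-234)/(-189) = -11488 - (-1)*(-234)/189 = -11488 - 1*26/21 = -11488 - 26/21 = -241274/21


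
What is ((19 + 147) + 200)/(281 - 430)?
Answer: -366/149 ≈ -2.4564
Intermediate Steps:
((19 + 147) + 200)/(281 - 430) = (166 + 200)/(-149) = 366*(-1/149) = -366/149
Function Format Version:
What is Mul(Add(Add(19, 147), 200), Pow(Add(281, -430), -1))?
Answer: Rational(-366, 149) ≈ -2.4564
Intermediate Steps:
Mul(Add(Add(19, 147), 200), Pow(Add(281, -430), -1)) = Mul(Add(166, 200), Pow(-149, -1)) = Mul(366, Rational(-1, 149)) = Rational(-366, 149)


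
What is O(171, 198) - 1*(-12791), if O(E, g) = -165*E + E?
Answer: -15253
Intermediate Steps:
O(E, g) = -164*E
O(171, 198) - 1*(-12791) = -164*171 - 1*(-12791) = -28044 + 12791 = -15253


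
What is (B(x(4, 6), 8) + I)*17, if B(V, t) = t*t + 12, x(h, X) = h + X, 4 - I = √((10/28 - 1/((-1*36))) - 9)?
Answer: 1360 - 17*I*√15197/42 ≈ 1360.0 - 49.897*I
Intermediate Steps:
I = 4 - I*√15197/42 (I = 4 - √((10/28 - 1/((-1*36))) - 9) = 4 - √((10*(1/28) - 1/(-36)) - 9) = 4 - √((5/14 - 1*(-1/36)) - 9) = 4 - √((5/14 + 1/36) - 9) = 4 - √(97/252 - 9) = 4 - √(-2171/252) = 4 - I*√15197/42 ≈ 4.0 - 2.9351*I)
x(h, X) = X + h
B(V, t) = 12 + t² (B(V, t) = t² + 12 = 12 + t²)
(B(x(4, 6), 8) + I)*17 = ((12 + 8²) + (4 - I*√15197/42))*17 = ((12 + 64) + (4 - I*√15197/42))*17 = (76 + (4 - I*√15197/42))*17 = (80 - I*√15197/42)*17 = 1360 - 17*I*√15197/42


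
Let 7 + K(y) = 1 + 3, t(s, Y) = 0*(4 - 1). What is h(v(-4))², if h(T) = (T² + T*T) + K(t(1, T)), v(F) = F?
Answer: 841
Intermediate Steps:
t(s, Y) = 0 (t(s, Y) = 0*3 = 0)
K(y) = -3 (K(y) = -7 + (1 + 3) = -7 + 4 = -3)
h(T) = -3 + 2*T² (h(T) = (T² + T*T) - 3 = (T² + T²) - 3 = 2*T² - 3 = -3 + 2*T²)
h(v(-4))² = (-3 + 2*(-4)²)² = (-3 + 2*16)² = (-3 + 32)² = 29² = 841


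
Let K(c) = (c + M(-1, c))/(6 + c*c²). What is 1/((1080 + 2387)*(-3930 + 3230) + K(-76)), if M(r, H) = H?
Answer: -219485/532668146424 ≈ -4.1205e-7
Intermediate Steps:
K(c) = 2*c/(6 + c³) (K(c) = (c + c)/(6 + c*c²) = (2*c)/(6 + c³) = 2*c/(6 + c³))
1/((1080 + 2387)*(-3930 + 3230) + K(-76)) = 1/((1080 + 2387)*(-3930 + 3230) + 2*(-76)/(6 + (-76)³)) = 1/(3467*(-700) + 2*(-76)/(6 - 438976)) = 1/(-2426900 + 2*(-76)/(-438970)) = 1/(-2426900 + 2*(-76)*(-1/438970)) = 1/(-2426900 + 76/219485) = 1/(-532668146424/219485) = -219485/532668146424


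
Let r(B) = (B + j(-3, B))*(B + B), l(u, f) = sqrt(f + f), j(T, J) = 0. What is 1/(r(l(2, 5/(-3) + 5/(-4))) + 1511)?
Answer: 3/4498 ≈ 0.00066696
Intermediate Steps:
l(u, f) = sqrt(2)*sqrt(f) (l(u, f) = sqrt(2*f) = sqrt(2)*sqrt(f))
r(B) = 2*B**2 (r(B) = (B + 0)*(B + B) = B*(2*B) = 2*B**2)
1/(r(l(2, 5/(-3) + 5/(-4))) + 1511) = 1/(2*(sqrt(2)*sqrt(5/(-3) + 5/(-4)))**2 + 1511) = 1/(2*(sqrt(2)*sqrt(5*(-1/3) + 5*(-1/4)))**2 + 1511) = 1/(2*(sqrt(2)*sqrt(-5/3 - 5/4))**2 + 1511) = 1/(2*(sqrt(2)*sqrt(-35/12))**2 + 1511) = 1/(2*(sqrt(2)*(I*sqrt(105)/6))**2 + 1511) = 1/(2*(I*sqrt(210)/6)**2 + 1511) = 1/(2*(-35/6) + 1511) = 1/(-35/3 + 1511) = 1/(4498/3) = 3/4498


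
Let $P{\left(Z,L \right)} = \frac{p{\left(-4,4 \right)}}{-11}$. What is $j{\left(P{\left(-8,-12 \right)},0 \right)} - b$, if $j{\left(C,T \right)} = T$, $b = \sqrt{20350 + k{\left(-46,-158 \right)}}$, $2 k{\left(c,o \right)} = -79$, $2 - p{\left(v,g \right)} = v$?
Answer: $- \frac{7 \sqrt{1658}}{2} \approx -142.51$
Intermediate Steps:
$p{\left(v,g \right)} = 2 - v$
$k{\left(c,o \right)} = - \frac{79}{2}$ ($k{\left(c,o \right)} = \frac{1}{2} \left(-79\right) = - \frac{79}{2}$)
$P{\left(Z,L \right)} = - \frac{6}{11}$ ($P{\left(Z,L \right)} = \frac{2 - -4}{-11} = \left(2 + 4\right) \left(- \frac{1}{11}\right) = 6 \left(- \frac{1}{11}\right) = - \frac{6}{11}$)
$b = \frac{7 \sqrt{1658}}{2}$ ($b = \sqrt{20350 - \frac{79}{2}} = \sqrt{\frac{40621}{2}} = \frac{7 \sqrt{1658}}{2} \approx 142.51$)
$j{\left(P{\left(-8,-12 \right)},0 \right)} - b = 0 - \frac{7 \sqrt{1658}}{2} = - \frac{7 \sqrt{1658}}{2}$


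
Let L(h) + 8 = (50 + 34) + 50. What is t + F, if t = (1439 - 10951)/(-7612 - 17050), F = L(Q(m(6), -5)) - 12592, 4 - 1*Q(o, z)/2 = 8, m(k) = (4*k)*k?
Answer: -153713490/12331 ≈ -12466.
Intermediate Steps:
m(k) = 4*k**2
Q(o, z) = -8 (Q(o, z) = 8 - 2*8 = 8 - 16 = -8)
L(h) = 126 (L(h) = -8 + ((50 + 34) + 50) = -8 + (84 + 50) = -8 + 134 = 126)
F = -12466 (F = 126 - 12592 = -12466)
t = 4756/12331 (t = -9512/(-24662) = -9512*(-1/24662) = 4756/12331 ≈ 0.38569)
t + F = 4756/12331 - 12466 = -153713490/12331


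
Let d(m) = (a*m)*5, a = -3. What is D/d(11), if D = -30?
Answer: 2/11 ≈ 0.18182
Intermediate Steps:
d(m) = -15*m (d(m) = -3*m*5 = -15*m)
D/d(11) = -30/((-15*11)) = -30/(-165) = -30*(-1/165) = 2/11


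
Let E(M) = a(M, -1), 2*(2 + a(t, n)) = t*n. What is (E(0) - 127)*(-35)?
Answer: 4515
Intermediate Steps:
a(t, n) = -2 + n*t/2 (a(t, n) = -2 + (t*n)/2 = -2 + (n*t)/2 = -2 + n*t/2)
E(M) = -2 - M/2 (E(M) = -2 + (½)*(-1)*M = -2 - M/2)
(E(0) - 127)*(-35) = ((-2 - ½*0) - 127)*(-35) = ((-2 + 0) - 127)*(-35) = (-2 - 127)*(-35) = -129*(-35) = 4515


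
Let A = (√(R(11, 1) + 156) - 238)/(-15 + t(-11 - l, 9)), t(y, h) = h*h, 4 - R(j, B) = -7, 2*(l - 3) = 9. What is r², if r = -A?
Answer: (238 - √167)²/4356 ≈ 11.630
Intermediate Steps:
l = 15/2 (l = 3 + (½)*9 = 3 + 9/2 = 15/2 ≈ 7.5000)
R(j, B) = 11 (R(j, B) = 4 - 1*(-7) = 4 + 7 = 11)
t(y, h) = h²
A = -119/33 + √167/66 (A = (√(11 + 156) - 238)/(-15 + 9²) = (√167 - 238)/(-15 + 81) = (-238 + √167)/66 = (-238 + √167)*(1/66) = -119/33 + √167/66 ≈ -3.4103)
r = 119/33 - √167/66 (r = -(-119/33 + √167/66) = 119/33 - √167/66 ≈ 3.4103)
r² = (119/33 - √167/66)²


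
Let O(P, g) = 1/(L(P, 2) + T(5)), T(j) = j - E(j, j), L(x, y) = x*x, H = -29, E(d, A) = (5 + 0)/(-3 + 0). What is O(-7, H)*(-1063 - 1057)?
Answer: -6360/167 ≈ -38.084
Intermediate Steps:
E(d, A) = -5/3 (E(d, A) = 5/(-3) = 5*(-⅓) = -5/3)
L(x, y) = x²
T(j) = 5/3 + j (T(j) = j - 1*(-5/3) = j + 5/3 = 5/3 + j)
O(P, g) = 1/(20/3 + P²) (O(P, g) = 1/(P² + (5/3 + 5)) = 1/(P² + 20/3) = 1/(20/3 + P²))
O(-7, H)*(-1063 - 1057) = (3/(20 + 3*(-7)²))*(-1063 - 1057) = (3/(20 + 3*49))*(-2120) = (3/(20 + 147))*(-2120) = (3/167)*(-2120) = -6360/167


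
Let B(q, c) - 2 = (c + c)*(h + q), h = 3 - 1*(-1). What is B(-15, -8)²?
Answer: 31684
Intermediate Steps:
h = 4 (h = 3 + 1 = 4)
B(q, c) = 2 + 2*c*(4 + q) (B(q, c) = 2 + (c + c)*(4 + q) = 2 + (2*c)*(4 + q) = 2 + 2*c*(4 + q))
B(-15, -8)² = (2 + 8*(-8) + 2*(-8)*(-15))² = (2 - 64 + 240)² = 178² = 31684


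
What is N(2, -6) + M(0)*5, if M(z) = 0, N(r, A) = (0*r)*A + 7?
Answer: 7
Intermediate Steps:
N(r, A) = 7 (N(r, A) = 0*A + 7 = 0 + 7 = 7)
N(2, -6) + M(0)*5 = 7 + 0*5 = 7 + 0 = 7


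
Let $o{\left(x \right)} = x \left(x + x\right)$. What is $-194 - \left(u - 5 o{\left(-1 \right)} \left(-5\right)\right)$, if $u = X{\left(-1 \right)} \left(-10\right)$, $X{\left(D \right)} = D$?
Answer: $-254$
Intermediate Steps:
$o{\left(x \right)} = 2 x^{2}$ ($o{\left(x \right)} = x 2 x = 2 x^{2}$)
$u = 10$ ($u = \left(-1\right) \left(-10\right) = 10$)
$-194 - \left(u - 5 o{\left(-1 \right)} \left(-5\right)\right) = -194 + \left(5 \cdot 2 \left(-1\right)^{2} \left(-5\right) - 10\right) = -194 + \left(5 \cdot 2 \cdot 1 \left(-5\right) - 10\right) = -194 + \left(5 \cdot 2 \left(-5\right) - 10\right) = -194 + \left(10 \left(-5\right) - 10\right) = -194 - 60 = -254$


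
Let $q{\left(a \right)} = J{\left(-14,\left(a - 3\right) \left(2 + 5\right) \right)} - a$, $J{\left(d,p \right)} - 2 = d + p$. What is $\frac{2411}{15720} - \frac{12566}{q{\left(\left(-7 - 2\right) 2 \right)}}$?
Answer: $\frac{65959157}{738840} \approx 89.274$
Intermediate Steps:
$J{\left(d,p \right)} = 2 + d + p$ ($J{\left(d,p \right)} = 2 + \left(d + p\right) = 2 + d + p$)
$q{\left(a \right)} = -33 + 6 a$ ($q{\left(a \right)} = \left(2 - 14 + \left(a - 3\right) \left(2 + 5\right)\right) - a = \left(2 - 14 + \left(-3 + a\right) 7\right) - a = \left(2 - 14 + \left(-21 + 7 a\right)\right) - a = \left(-33 + 7 a\right) - a = -33 + 6 a$)
$\frac{2411}{15720} - \frac{12566}{q{\left(\left(-7 - 2\right) 2 \right)}} = \frac{2411}{15720} - \frac{12566}{-33 + 6 \left(-7 - 2\right) 2} = 2411 \cdot \frac{1}{15720} - \frac{12566}{-33 + 6 \left(\left(-9\right) 2\right)} = \frac{2411}{15720} - \frac{12566}{-33 + 6 \left(-18\right)} = \frac{2411}{15720} - \frac{12566}{-33 - 108} = \frac{2411}{15720} - \frac{12566}{-141} = \frac{2411}{15720} - - \frac{12566}{141} = \frac{2411}{15720} + \frac{12566}{141} = \frac{65959157}{738840}$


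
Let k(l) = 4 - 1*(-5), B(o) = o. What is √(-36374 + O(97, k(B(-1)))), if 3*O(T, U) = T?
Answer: 35*I*√267/3 ≈ 190.64*I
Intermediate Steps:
k(l) = 9 (k(l) = 4 + 5 = 9)
O(T, U) = T/3
√(-36374 + O(97, k(B(-1)))) = √(-36374 + (⅓)*97) = √(-36374 + 97/3) = √(-109025/3) = 35*I*√267/3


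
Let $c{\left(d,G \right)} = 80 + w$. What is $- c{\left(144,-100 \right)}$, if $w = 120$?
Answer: $-200$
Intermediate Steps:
$c{\left(d,G \right)} = 200$ ($c{\left(d,G \right)} = 80 + 120 = 200$)
$- c{\left(144,-100 \right)} = \left(-1\right) 200 = -200$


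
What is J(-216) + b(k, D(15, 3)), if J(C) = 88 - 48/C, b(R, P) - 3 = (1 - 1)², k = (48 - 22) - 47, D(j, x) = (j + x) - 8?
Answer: 821/9 ≈ 91.222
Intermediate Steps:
D(j, x) = -8 + j + x
k = -21 (k = 26 - 47 = -21)
b(R, P) = 3 (b(R, P) = 3 + (1 - 1)² = 3 + 0² = 3 + 0 = 3)
J(-216) + b(k, D(15, 3)) = (88 - 48/(-216)) + 3 = (88 - 48*(-1/216)) + 3 = (88 + 2/9) + 3 = 794/9 + 3 = 821/9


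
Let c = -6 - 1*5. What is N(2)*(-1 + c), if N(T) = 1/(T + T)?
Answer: -3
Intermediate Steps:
c = -11 (c = -6 - 5 = -11)
N(T) = 1/(2*T)
N(2)*(-1 + c) = ((½)/2)*(-1 - 11) = ((½)*(½))*(-12) = (¼)*(-12) = -3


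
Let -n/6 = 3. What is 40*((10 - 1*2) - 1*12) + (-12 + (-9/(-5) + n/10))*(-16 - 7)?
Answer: 116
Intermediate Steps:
n = -18 (n = -6*3 = -18)
40*((10 - 1*2) - 1*12) + (-12 + (-9/(-5) + n/10))*(-16 - 7) = 40*((10 - 1*2) - 1*12) + (-12 + (-9/(-5) - 18/10))*(-16 - 7) = 40*((10 - 2) - 12) + (-12 + (-9*(-⅕) - 18*⅒))*(-23) = 40*(8 - 12) + (-12 + (9/5 - 9/5))*(-23) = 40*(-4) + (-12 + 0)*(-23) = -160 - 12*(-23) = -160 + 276 = 116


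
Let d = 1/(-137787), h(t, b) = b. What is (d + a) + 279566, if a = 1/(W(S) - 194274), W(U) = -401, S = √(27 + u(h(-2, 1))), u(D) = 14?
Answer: 576845392593376/2063360325 ≈ 2.7957e+5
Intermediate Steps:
S = √41 (S = √(27 + 14) = √41 ≈ 6.4031)
d = -1/137787 ≈ -7.2576e-6
a = -1/194675 (a = 1/(-401 - 194274) = 1/(-194675) = -1/194675 ≈ -5.1368e-6)
(d + a) + 279566 = (-1/137787 - 1/194675) + 279566 = -25574/2063360325 + 279566 = 576845392593376/2063360325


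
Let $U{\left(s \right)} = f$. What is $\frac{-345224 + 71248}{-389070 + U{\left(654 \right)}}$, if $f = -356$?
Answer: $\frac{136988}{194713} \approx 0.70354$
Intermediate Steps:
$U{\left(s \right)} = -356$
$\frac{-345224 + 71248}{-389070 + U{\left(654 \right)}} = \frac{-345224 + 71248}{-389070 - 356} = - \frac{273976}{-389426} = \left(-273976\right) \left(- \frac{1}{389426}\right) = \frac{136988}{194713}$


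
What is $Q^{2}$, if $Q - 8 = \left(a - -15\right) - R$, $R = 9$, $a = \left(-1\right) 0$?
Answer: $196$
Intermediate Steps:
$a = 0$
$Q = 14$ ($Q = 8 + \left(\left(0 - -15\right) - 9\right) = 8 + \left(\left(0 + 15\right) - 9\right) = 8 + \left(15 - 9\right) = 8 + 6 = 14$)
$Q^{2} = 14^{2} = 196$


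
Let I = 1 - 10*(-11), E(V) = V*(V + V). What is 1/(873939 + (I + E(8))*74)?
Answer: 1/891625 ≈ 1.1215e-6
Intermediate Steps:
E(V) = 2*V**2 (E(V) = V*(2*V) = 2*V**2)
I = 111 (I = 1 + 110 = 111)
1/(873939 + (I + E(8))*74) = 1/(873939 + (111 + 2*8**2)*74) = 1/(873939 + (111 + 2*64)*74) = 1/(873939 + (111 + 128)*74) = 1/(873939 + 239*74) = 1/(873939 + 17686) = 1/891625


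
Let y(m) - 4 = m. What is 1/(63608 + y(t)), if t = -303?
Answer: 1/63309 ≈ 1.5796e-5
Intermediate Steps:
y(m) = 4 + m
1/(63608 + y(t)) = 1/(63608 + (4 - 303)) = 1/(63608 - 299) = 1/63309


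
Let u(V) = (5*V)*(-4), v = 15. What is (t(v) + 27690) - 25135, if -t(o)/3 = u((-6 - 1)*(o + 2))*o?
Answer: -104545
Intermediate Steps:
u(V) = -20*V
t(o) = -3*o*(280 + 140*o) (t(o) = -3*(-20*(-6 - 1)*(o + 2))*o = -3*(-(-140)*(2 + o))*o = -3*(-20*(-14 - 7*o))*o = -3*(280 + 140*o)*o = -3*o*(280 + 140*o))
(t(v) + 27690) - 25135 = (-420*15*(2 + 15) + 27690) - 25135 = (-420*15*17 + 27690) - 25135 = (-107100 + 27690) - 25135 = -79410 - 25135 = -104545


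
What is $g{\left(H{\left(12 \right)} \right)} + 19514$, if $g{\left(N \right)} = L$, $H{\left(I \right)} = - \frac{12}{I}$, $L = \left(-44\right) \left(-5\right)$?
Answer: $19734$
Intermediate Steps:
$L = 220$
$g{\left(N \right)} = 220$
$g{\left(H{\left(12 \right)} \right)} + 19514 = 220 + 19514 = 19734$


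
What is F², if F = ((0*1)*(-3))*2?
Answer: 0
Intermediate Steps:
F = 0 (F = (0*(-3))*2 = 0*2 = 0)
F² = 0² = 0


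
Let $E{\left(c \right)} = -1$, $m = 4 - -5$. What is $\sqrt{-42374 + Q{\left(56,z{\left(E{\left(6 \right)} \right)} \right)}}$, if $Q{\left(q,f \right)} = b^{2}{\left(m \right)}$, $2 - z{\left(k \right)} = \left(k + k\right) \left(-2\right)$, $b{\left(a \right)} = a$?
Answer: $i \sqrt{42293} \approx 205.65 i$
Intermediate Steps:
$m = 9$ ($m = 4 + 5 = 9$)
$z{\left(k \right)} = 2 + 4 k$ ($z{\left(k \right)} = 2 - \left(k + k\right) \left(-2\right) = 2 - 2 k \left(-2\right) = 2 - - 4 k = 2 + 4 k$)
$Q{\left(q,f \right)} = 81$ ($Q{\left(q,f \right)} = 9^{2} = 81$)
$\sqrt{-42374 + Q{\left(56,z{\left(E{\left(6 \right)} \right)} \right)}} = \sqrt{-42374 + 81} = \sqrt{-42293} = i \sqrt{42293}$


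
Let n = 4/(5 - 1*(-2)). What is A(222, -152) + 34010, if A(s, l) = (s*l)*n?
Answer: 103094/7 ≈ 14728.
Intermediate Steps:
n = 4/7 (n = 4/(5 + 2) = 4/7 ≈ 0.57143)
A(s, l) = 4*l*s/7 (A(s, l) = (s*l)*(4/7) = (l*s)*(4/7) = 4*l*s/7)
A(222, -152) + 34010 = (4/7)*(-152)*222 + 34010 = -134976/7 + 34010 = 103094/7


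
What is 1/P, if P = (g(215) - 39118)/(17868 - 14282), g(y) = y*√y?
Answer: -140277148/1520279549 - 770990*√215/1520279549 ≈ -0.099707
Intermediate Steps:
g(y) = y^(3/2)
P = -19559/1793 + 215*√215/3586 (P = (215^(3/2) - 39118)/(17868 - 14282) = (215*√215 - 39118)/3586 = (-39118 + 215*√215)*(1/3586) = -19559/1793 + 215*√215/3586 ≈ -10.029)
1/P = 1/(-19559/1793 + 215*√215/3586)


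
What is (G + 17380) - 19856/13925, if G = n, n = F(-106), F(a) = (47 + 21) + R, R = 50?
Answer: 243639794/13925 ≈ 17497.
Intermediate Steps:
F(a) = 118 (F(a) = (47 + 21) + 50 = 68 + 50 = 118)
n = 118
G = 118
(G + 17380) - 19856/13925 = (118 + 17380) - 19856/13925 = 17498 - 19856*1/13925 = 17498 - 19856/13925 = 243639794/13925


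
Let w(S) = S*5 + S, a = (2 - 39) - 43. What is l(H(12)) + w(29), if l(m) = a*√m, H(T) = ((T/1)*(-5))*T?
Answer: 174 - 960*I*√5 ≈ 174.0 - 2146.6*I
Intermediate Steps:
a = -80 (a = -37 - 43 = -80)
H(T) = -5*T² (H(T) = ((T*1)*(-5))*T = (T*(-5))*T = (-5*T)*T = -5*T²)
l(m) = -80*√m
w(S) = 6*S (w(S) = 5*S + S = 6*S)
l(H(12)) + w(29) = -80*12*I*√5 + 6*29 = -80*12*I*√5 + 174 = -960*I*√5 + 174 = 174 - 960*I*√5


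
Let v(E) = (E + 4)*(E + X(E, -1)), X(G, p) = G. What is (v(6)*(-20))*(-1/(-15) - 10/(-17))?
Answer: -26720/17 ≈ -1571.8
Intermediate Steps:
v(E) = 2*E*(4 + E) (v(E) = (E + 4)*(E + E) = (4 + E)*(2*E) = 2*E*(4 + E))
(v(6)*(-20))*(-1/(-15) - 10/(-17)) = ((2*6*(4 + 6))*(-20))*(-1/(-15) - 10/(-17)) = ((2*6*10)*(-20))*(-1*(-1/15) - 10*(-1/17)) = (120*(-20))*(1/15 + 10/17) = -2400*167/255 = -26720/17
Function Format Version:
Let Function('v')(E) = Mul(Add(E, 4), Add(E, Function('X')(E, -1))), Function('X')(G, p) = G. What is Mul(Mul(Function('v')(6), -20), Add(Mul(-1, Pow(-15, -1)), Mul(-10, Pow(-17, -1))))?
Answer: Rational(-26720, 17) ≈ -1571.8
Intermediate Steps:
Function('v')(E) = Mul(2, E, Add(4, E)) (Function('v')(E) = Mul(Add(E, 4), Add(E, E)) = Mul(Add(4, E), Mul(2, E)) = Mul(2, E, Add(4, E)))
Mul(Mul(Function('v')(6), -20), Add(Mul(-1, Pow(-15, -1)), Mul(-10, Pow(-17, -1)))) = Mul(Mul(Mul(2, 6, Add(4, 6)), -20), Add(Mul(-1, Pow(-15, -1)), Mul(-10, Pow(-17, -1)))) = Mul(Mul(Mul(2, 6, 10), -20), Add(Mul(-1, Rational(-1, 15)), Mul(-10, Rational(-1, 17)))) = Mul(Mul(120, -20), Add(Rational(1, 15), Rational(10, 17))) = Mul(-2400, Rational(167, 255)) = Rational(-26720, 17)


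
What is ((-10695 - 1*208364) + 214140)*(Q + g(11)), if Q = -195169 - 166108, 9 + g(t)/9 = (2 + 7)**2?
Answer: 1773934051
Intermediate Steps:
g(t) = 648 (g(t) = -81 + 9*(2 + 7)**2 = -81 + 9*9**2 = -81 + 9*81 = -81 + 729 = 648)
Q = -361277
((-10695 - 1*208364) + 214140)*(Q + g(11)) = ((-10695 - 1*208364) + 214140)*(-361277 + 648) = ((-10695 - 208364) + 214140)*(-360629) = (-219059 + 214140)*(-360629) = -4919*(-360629) = 1773934051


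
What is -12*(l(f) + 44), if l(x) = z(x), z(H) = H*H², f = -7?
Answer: 3588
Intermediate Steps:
z(H) = H³
l(x) = x³
-12*(l(f) + 44) = -12*((-7)³ + 44) = -12*(-343 + 44) = -12*(-299) = 3588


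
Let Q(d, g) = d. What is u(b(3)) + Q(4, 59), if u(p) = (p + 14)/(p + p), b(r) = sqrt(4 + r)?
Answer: 9/2 + sqrt(7) ≈ 7.1458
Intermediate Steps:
u(p) = (14 + p)/(2*p) (u(p) = (14 + p)/((2*p)) = (14 + p)*(1/(2*p)) = (14 + p)/(2*p))
u(b(3)) + Q(4, 59) = (14 + sqrt(4 + 3))/(2*(sqrt(4 + 3))) + 4 = (14 + sqrt(7))/(2*(sqrt(7))) + 4 = (sqrt(7)/7)*(14 + sqrt(7))/2 + 4 = sqrt(7)*(14 + sqrt(7))/14 + 4 = 4 + sqrt(7)*(14 + sqrt(7))/14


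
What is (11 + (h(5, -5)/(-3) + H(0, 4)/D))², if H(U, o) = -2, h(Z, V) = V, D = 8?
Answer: 22201/144 ≈ 154.17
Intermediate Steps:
(11 + (h(5, -5)/(-3) + H(0, 4)/D))² = (11 + (-5/(-3) - 2/8))² = (11 + (-5*(-⅓) - 2*⅛))² = (11 + (5/3 - ¼))² = (11 + 17/12)² = (149/12)² = 22201/144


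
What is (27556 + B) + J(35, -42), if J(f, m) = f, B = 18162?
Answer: 45753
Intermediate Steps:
(27556 + B) + J(35, -42) = (27556 + 18162) + 35 = 45718 + 35 = 45753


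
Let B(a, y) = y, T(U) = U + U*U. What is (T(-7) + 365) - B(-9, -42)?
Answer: 449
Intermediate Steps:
T(U) = U + U**2
(T(-7) + 365) - B(-9, -42) = (-7*(1 - 7) + 365) - 1*(-42) = (-7*(-6) + 365) + 42 = (42 + 365) + 42 = 407 + 42 = 449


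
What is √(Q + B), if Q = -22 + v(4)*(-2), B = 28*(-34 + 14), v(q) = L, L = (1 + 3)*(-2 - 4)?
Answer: I*√534 ≈ 23.108*I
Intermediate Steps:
L = -24 (L = 4*(-6) = -24)
v(q) = -24
B = -560 (B = 28*(-20) = -560)
Q = 26 (Q = -22 - 24*(-2) = -22 + 48 = 26)
√(Q + B) = √(26 - 560) = √(-534) = I*√534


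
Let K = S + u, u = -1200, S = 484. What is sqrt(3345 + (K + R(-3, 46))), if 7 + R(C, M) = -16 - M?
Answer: 16*sqrt(10) ≈ 50.596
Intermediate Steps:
R(C, M) = -23 - M (R(C, M) = -7 + (-16 - M) = -23 - M)
K = -716 (K = 484 - 1200 = -716)
sqrt(3345 + (K + R(-3, 46))) = sqrt(3345 + (-716 + (-23 - 1*46))) = sqrt(3345 + (-716 + (-23 - 46))) = sqrt(3345 + (-716 - 69)) = sqrt(3345 - 785) = sqrt(2560) = 16*sqrt(10)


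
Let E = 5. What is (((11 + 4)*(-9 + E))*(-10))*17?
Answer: 10200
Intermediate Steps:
(((11 + 4)*(-9 + E))*(-10))*17 = (((11 + 4)*(-9 + 5))*(-10))*17 = ((15*(-4))*(-10))*17 = -60*(-10)*17 = 600*17 = 10200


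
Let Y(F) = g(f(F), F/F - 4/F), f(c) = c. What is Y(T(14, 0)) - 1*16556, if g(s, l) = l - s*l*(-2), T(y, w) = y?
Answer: -115747/7 ≈ -16535.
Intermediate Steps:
g(s, l) = l + 2*l*s (g(s, l) = l - l*s*(-2) = l - (-2)*l*s = l + 2*l*s)
Y(F) = (1 - 4/F)*(1 + 2*F) (Y(F) = (F/F - 4/F)*(1 + 2*F) = (1 - 4/F)*(1 + 2*F))
Y(T(14, 0)) - 1*16556 = (-7 - 4/14 + 2*14) - 1*16556 = (-7 - 4*1/14 + 28) - 16556 = (-7 - 2/7 + 28) - 16556 = 145/7 - 16556 = -115747/7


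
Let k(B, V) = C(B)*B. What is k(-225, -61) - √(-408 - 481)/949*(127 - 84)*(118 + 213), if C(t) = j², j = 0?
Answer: -14233*I*√889/949 ≈ -447.18*I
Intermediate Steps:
C(t) = 0 (C(t) = 0² = 0)
k(B, V) = 0 (k(B, V) = 0*B = 0)
k(-225, -61) - √(-408 - 481)/949*(127 - 84)*(118 + 213) = 0 - √(-408 - 481)/949*(127 - 84)*(118 + 213) = 0 - √(-889)*(1/949)*43*331 = 0 - (I*√889)*(1/949)*14233 = 0 - I*√889/949*14233 = 0 - 14233*I*√889/949 = -14233*I*√889/949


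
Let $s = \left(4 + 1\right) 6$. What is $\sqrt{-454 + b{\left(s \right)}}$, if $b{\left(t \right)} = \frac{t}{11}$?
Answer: $\frac{2 i \sqrt{13651}}{11} \approx 21.243 i$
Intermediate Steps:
$s = 30$ ($s = 5 \cdot 6 = 30$)
$b{\left(t \right)} = \frac{t}{11}$ ($b{\left(t \right)} = t \frac{1}{11} = \frac{t}{11}$)
$\sqrt{-454 + b{\left(s \right)}} = \sqrt{-454 + \frac{1}{11} \cdot 30} = \sqrt{-454 + \frac{30}{11}} = \sqrt{- \frac{4964}{11}} = \frac{2 i \sqrt{13651}}{11}$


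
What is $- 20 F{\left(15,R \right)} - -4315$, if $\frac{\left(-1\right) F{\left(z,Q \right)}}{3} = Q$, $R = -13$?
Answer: $3535$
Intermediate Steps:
$F{\left(z,Q \right)} = - 3 Q$
$- 20 F{\left(15,R \right)} - -4315 = - 20 \left(\left(-3\right) \left(-13\right)\right) - -4315 = \left(-20\right) 39 + 4315 = -780 + 4315 = 3535$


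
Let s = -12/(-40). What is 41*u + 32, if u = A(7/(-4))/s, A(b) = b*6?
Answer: -1403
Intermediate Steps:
A(b) = 6*b
s = 3/10 (s = -12*(-1/40) = 3/10 ≈ 0.30000)
u = -35 (u = (6*(7/(-4)))/(3/10) = (6*(7*(-¼)))*(10/3) = (6*(-7/4))*(10/3) = -21/2*10/3 = -35)
41*u + 32 = 41*(-35) + 32 = -1435 + 32 = -1403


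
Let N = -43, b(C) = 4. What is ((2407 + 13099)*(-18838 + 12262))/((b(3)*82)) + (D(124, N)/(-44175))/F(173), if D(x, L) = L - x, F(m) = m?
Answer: -97407917468453/313333275 ≈ -3.1088e+5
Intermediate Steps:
((2407 + 13099)*(-18838 + 12262))/((b(3)*82)) + (D(124, N)/(-44175))/F(173) = ((2407 + 13099)*(-18838 + 12262))/((4*82)) + ((-43 - 1*124)/(-44175))/173 = (15506*(-6576))/328 + ((-43 - 124)*(-1/44175))*(1/173) = -101967456*1/328 - 167*(-1/44175)*(1/173) = -12745932/41 + (167/44175)*(1/173) = -12745932/41 + 167/7642275 = -97407917468453/313333275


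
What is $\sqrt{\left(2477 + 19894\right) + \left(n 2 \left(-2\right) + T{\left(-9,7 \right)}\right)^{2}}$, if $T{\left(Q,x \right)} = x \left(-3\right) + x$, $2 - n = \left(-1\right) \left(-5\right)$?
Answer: $5 \sqrt{895} \approx 149.58$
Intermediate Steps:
$n = -3$ ($n = 2 - \left(-1\right) \left(-5\right) = 2 - 5 = -3$)
$T{\left(Q,x \right)} = - 2 x$ ($T{\left(Q,x \right)} = - 3 x + x = - 2 x$)
$\sqrt{\left(2477 + 19894\right) + \left(n 2 \left(-2\right) + T{\left(-9,7 \right)}\right)^{2}} = \sqrt{\left(2477 + 19894\right) + \left(\left(-3\right) 2 \left(-2\right) - 14\right)^{2}} = \sqrt{22371 + \left(\left(-6\right) \left(-2\right) - 14\right)^{2}} = \sqrt{22371 + \left(12 - 14\right)^{2}} = \sqrt{22371 + \left(-2\right)^{2}} = \sqrt{22371 + 4} = \sqrt{22375} = 5 \sqrt{895}$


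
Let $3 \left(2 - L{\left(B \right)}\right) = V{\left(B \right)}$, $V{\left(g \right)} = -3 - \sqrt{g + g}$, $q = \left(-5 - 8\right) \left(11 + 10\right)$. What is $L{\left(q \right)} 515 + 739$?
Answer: $2284 + \frac{515 i \sqrt{546}}{3} \approx 2284.0 + 4011.3 i$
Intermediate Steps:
$q = -273$ ($q = \left(-13\right) 21 = -273$)
$V{\left(g \right)} = -3 - \sqrt{2} \sqrt{g}$ ($V{\left(g \right)} = -3 - \sqrt{2 g} = -3 - \sqrt{2} \sqrt{g}$)
$L{\left(B \right)} = 3 + \frac{\sqrt{2} \sqrt{B}}{3}$ ($L{\left(B \right)} = 2 - \frac{-3 - \sqrt{2} \sqrt{B}}{3} = 2 + \left(1 + \frac{\sqrt{2} \sqrt{B}}{3}\right) = 3 + \frac{\sqrt{2} \sqrt{B}}{3}$)
$L{\left(q \right)} 515 + 739 = \left(3 + \frac{\sqrt{2} \sqrt{-273}}{3}\right) 515 + 739 = \left(3 + \frac{\sqrt{2} i \sqrt{273}}{3}\right) 515 + 739 = \left(3 + \frac{i \sqrt{546}}{3}\right) 515 + 739 = \left(1545 + \frac{515 i \sqrt{546}}{3}\right) + 739 = 2284 + \frac{515 i \sqrt{546}}{3}$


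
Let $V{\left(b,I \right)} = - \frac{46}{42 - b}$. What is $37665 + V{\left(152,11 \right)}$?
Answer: $\frac{2071598}{55} \approx 37665.0$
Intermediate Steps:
$37665 + V{\left(152,11 \right)} = 37665 + \frac{46}{-42 + 152} = 37665 + \frac{46}{110} = 37665 + 46 \cdot \frac{1}{110} = 37665 + \frac{23}{55} = \frac{2071598}{55}$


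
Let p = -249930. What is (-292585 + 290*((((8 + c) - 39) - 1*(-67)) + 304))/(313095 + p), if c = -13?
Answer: -39551/12633 ≈ -3.1308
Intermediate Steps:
(-292585 + 290*((((8 + c) - 39) - 1*(-67)) + 304))/(313095 + p) = (-292585 + 290*((((8 - 13) - 39) - 1*(-67)) + 304))/(313095 - 249930) = (-292585 + 290*(((-5 - 39) + 67) + 304))/63165 = (-292585 + 290*((-44 + 67) + 304))*(1/63165) = (-292585 + 290*(23 + 304))*(1/63165) = (-292585 + 290*327)*(1/63165) = (-292585 + 94830)*(1/63165) = -197755*1/63165 = -39551/12633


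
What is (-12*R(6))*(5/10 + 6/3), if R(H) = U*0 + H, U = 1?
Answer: -180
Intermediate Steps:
R(H) = H (R(H) = 1*0 + H = 0 + H = H)
(-12*R(6))*(5/10 + 6/3) = (-12*6)*(5/10 + 6/3) = -72*(5*(⅒) + 6*(⅓)) = -72*(½ + 2) = -72*5/2 = -180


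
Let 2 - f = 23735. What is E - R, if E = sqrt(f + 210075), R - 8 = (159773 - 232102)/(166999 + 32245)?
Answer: -1521623/199244 + sqrt(186342) ≈ 424.04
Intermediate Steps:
R = 1521623/199244 (R = 8 + (159773 - 232102)/(166999 + 32245) = 8 - 72329/199244 = 1521623/199244 ≈ 7.6370)
f = -23733 (f = 2 - 1*23735 = 2 - 23735 = -23733)
E = sqrt(186342) (E = sqrt(-23733 + 210075) = sqrt(186342) ≈ 431.67)
E - R = sqrt(186342) - 1*1521623/199244 = sqrt(186342) - 1521623/199244 = -1521623/199244 + sqrt(186342)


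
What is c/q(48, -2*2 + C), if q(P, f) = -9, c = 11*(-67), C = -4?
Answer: 737/9 ≈ 81.889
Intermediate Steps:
c = -737
c/q(48, -2*2 + C) = -737/(-9) = -737*(-1/9) = 737/9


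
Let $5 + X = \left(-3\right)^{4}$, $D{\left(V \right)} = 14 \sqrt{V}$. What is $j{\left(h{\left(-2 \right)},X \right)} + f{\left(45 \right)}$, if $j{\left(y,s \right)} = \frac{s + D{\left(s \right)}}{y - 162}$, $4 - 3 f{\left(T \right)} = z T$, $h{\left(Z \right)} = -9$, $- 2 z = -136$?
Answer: $- \frac{9172}{9} - \frac{28 \sqrt{19}}{171} \approx -1019.8$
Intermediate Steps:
$z = 68$ ($z = \left(- \frac{1}{2}\right) \left(-136\right) = 68$)
$f{\left(T \right)} = \frac{4}{3} - \frac{68 T}{3}$
$X = 76$ ($X = -5 + \left(-3\right)^{4} = -5 + 81 = 76$)
$j{\left(y,s \right)} = \frac{s + 14 \sqrt{s}}{-162 + y}$ ($j{\left(y,s \right)} = \frac{s + 14 \sqrt{s}}{y - 162} = \frac{s + 14 \sqrt{s}}{-162 + y}$)
$j{\left(h{\left(-2 \right)},X \right)} + f{\left(45 \right)} = \frac{76 + 14 \sqrt{76}}{-162 - 9} + \left(\frac{4}{3} - 1020\right) = \frac{76 + 14 \cdot 2 \sqrt{19}}{-171} + \left(\frac{4}{3} - 1020\right) = - \frac{76 + 28 \sqrt{19}}{171} - \frac{3056}{3} = \left(- \frac{4}{9} - \frac{28 \sqrt{19}}{171}\right) - \frac{3056}{3} = - \frac{9172}{9} - \frac{28 \sqrt{19}}{171}$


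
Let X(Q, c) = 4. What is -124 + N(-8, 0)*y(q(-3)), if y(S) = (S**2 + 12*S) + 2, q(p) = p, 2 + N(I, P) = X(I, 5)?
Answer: -174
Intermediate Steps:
N(I, P) = 2 (N(I, P) = -2 + 4 = 2)
y(S) = 2 + S**2 + 12*S
-124 + N(-8, 0)*y(q(-3)) = -124 + 2*(2 + (-3)**2 + 12*(-3)) = -124 + 2*(2 + 9 - 36) = -124 + 2*(-25) = -124 - 50 = -174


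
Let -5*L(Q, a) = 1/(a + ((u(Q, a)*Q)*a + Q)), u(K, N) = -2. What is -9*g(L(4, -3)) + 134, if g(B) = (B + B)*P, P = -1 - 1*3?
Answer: 16678/125 ≈ 133.42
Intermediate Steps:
P = -4 (P = -1 - 3 = -4)
L(Q, a) = -1/(5*(Q + a - 2*Q*a)) (L(Q, a) = -1/(5*(a + ((-2*Q)*a + Q))) = -1/(5*(a + (-2*Q*a + Q))) = -1/(5*(a + (Q - 2*Q*a))) = -1/(5*(Q + a - 2*Q*a)))
g(B) = -8*B (g(B) = (B + B)*(-4) = (2*B)*(-4) = -8*B)
-9*g(L(4, -3)) + 134 = -(-72)*1/(5*(-1*4 - 1*(-3) + 2*4*(-3))) + 134 = -(-72)*1/(5*(-4 + 3 - 24)) + 134 = -(-72)*(1/5)/(-25) + 134 = -(-72)*(1/5)*(-1/25) + 134 = -(-72)*(-1)/125 + 134 = -9*8/125 + 134 = -72/125 + 134 = 16678/125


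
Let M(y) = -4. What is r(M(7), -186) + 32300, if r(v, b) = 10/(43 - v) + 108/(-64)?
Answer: 24288491/752 ≈ 32299.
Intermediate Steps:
r(v, b) = -27/16 + 10/(43 - v) (r(v, b) = 10/(43 - v) + 108*(-1/64) = 10/(43 - v) - 27/16 = -27/16 + 10/(43 - v))
r(M(7), -186) + 32300 = (1001 - 27*(-4))/(16*(-43 - 4)) + 32300 = (1/16)*(1001 + 108)/(-47) + 32300 = (1/16)*(-1/47)*1109 + 32300 = -1109/752 + 32300 = 24288491/752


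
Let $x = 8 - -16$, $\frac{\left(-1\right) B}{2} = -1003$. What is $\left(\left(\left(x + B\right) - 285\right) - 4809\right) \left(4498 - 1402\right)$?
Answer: $-9486144$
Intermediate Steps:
$B = 2006$ ($B = \left(-2\right) \left(-1003\right) = 2006$)
$x = 24$ ($x = 8 + 16 = 24$)
$\left(\left(\left(x + B\right) - 285\right) - 4809\right) \left(4498 - 1402\right) = \left(\left(\left(24 + 2006\right) - 285\right) - 4809\right) \left(4498 - 1402\right) = \left(\left(2030 - 285\right) - 4809\right) 3096 = \left(1745 - 4809\right) 3096 = \left(-3064\right) 3096 = -9486144$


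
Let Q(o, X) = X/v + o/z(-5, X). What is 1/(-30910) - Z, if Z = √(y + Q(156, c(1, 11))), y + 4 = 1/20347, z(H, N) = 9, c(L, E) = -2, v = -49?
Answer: -1/30910 - √2441783385309/427287 ≈ -3.6571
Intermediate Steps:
Q(o, X) = -X/49 + o/9 (Q(o, X) = X/(-49) + o/9 = X*(-1/49) + o*(⅑) = -X/49 + o/9)
y = -81387/20347 (y = -4 + 1/20347 = -81387/20347 ≈ -4.0000)
Z = √2441783385309/427287 (Z = √(-81387/20347 + (-1/49*(-2) + (⅑)*156)) = √(-81387/20347 + (2/49 + 52/3)) = √(-81387/20347 + 2554/147) = √(40002349/2991009) = √2441783385309/427287 ≈ 3.6571)
1/(-30910) - Z = 1/(-30910) - √2441783385309/427287 = -1/30910 - √2441783385309/427287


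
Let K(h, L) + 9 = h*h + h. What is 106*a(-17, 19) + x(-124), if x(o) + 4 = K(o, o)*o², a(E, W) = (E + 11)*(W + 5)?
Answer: 234361100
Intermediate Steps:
a(E, W) = (5 + W)*(11 + E) (a(E, W) = (11 + E)*(5 + W) = (5 + W)*(11 + E))
K(h, L) = -9 + h + h² (K(h, L) = -9 + (h*h + h) = -9 + (h² + h) = -9 + (h + h²) = -9 + h + h²)
x(o) = -4 + o²*(-9 + o + o²) (x(o) = -4 + (-9 + o + o²)*o² = -4 + o²*(-9 + o + o²))
106*a(-17, 19) + x(-124) = 106*(55 + 5*(-17) + 11*19 - 17*19) + (-4 + (-124)²*(-9 - 124 + (-124)²)) = 106*(55 - 85 + 209 - 323) + (-4 + 15376*(-9 - 124 + 15376)) = 106*(-144) + (-4 + 15376*15243) = -15264 + (-4 + 234376368) = -15264 + 234376364 = 234361100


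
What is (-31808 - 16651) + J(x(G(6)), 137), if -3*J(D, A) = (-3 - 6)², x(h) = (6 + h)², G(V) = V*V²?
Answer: -48486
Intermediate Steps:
G(V) = V³
J(D, A) = -27 (J(D, A) = -(-3 - 6)²/3 = -⅓*(-9)² = -⅓*81 = -27)
(-31808 - 16651) + J(x(G(6)), 137) = (-31808 - 16651) - 27 = -48459 - 27 = -48486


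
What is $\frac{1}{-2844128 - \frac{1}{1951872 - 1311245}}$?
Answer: $- \frac{640627}{1822025188257} \approx -3.516 \cdot 10^{-7}$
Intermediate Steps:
$\frac{1}{-2844128 - \frac{1}{1951872 - 1311245}} = \frac{1}{-2844128 - \frac{1}{640627}} = \frac{1}{- \frac{1822025188257}{640627}} = - \frac{640627}{1822025188257}$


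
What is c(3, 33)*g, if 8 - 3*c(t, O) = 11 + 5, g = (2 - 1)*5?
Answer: -40/3 ≈ -13.333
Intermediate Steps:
g = 5 (g = 1*5 = 5)
c(t, O) = -8/3 (c(t, O) = 8/3 - (11 + 5)/3 = 8/3 - ⅓*16 = 8/3 - 16/3 = -8/3)
c(3, 33)*g = -8/3*5 = -40/3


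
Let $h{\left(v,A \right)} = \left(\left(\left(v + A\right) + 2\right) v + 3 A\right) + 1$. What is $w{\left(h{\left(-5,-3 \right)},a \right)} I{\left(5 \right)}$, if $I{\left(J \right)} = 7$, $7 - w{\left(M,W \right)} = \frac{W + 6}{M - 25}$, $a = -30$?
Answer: $-7$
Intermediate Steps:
$h{\left(v,A \right)} = 1 + 3 A + v \left(2 + A + v\right)$ ($h{\left(v,A \right)} = \left(\left(\left(A + v\right) + 2\right) v + 3 A\right) + 1 = \left(\left(2 + A + v\right) v + 3 A\right) + 1 = \left(v \left(2 + A + v\right) + 3 A\right) + 1 = \left(3 A + v \left(2 + A + v\right)\right) + 1 = 1 + 3 A + v \left(2 + A + v\right)$)
$w{\left(M,W \right)} = 7 - \frac{6 + W}{-25 + M}$ ($w{\left(M,W \right)} = 7 - \frac{W + 6}{M - 25} = 7 - \frac{6 + W}{-25 + M}$)
$w{\left(h{\left(-5,-3 \right)},a \right)} I{\left(5 \right)} = \frac{-181 - -30 + 7 \left(1 + \left(-5\right)^{2} + 2 \left(-5\right) + 3 \left(-3\right) - -15\right)}{-25 + \left(1 + \left(-5\right)^{2} + 2 \left(-5\right) + 3 \left(-3\right) - -15\right)} 7 = \frac{-181 + 30 + 7 \left(1 + 25 - 10 - 9 + 15\right)}{-25 + \left(1 + 25 - 10 - 9 + 15\right)} 7 = \frac{-181 + 30 + 7 \cdot 22}{-25 + 22} \cdot 7 = \frac{-181 + 30 + 154}{-3} \cdot 7 = \left(- \frac{1}{3}\right) 3 \cdot 7 = \left(-1\right) 7 = -7$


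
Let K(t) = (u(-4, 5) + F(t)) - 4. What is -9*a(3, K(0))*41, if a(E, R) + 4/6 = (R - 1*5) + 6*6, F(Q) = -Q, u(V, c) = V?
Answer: -8241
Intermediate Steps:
K(t) = -8 - t (K(t) = (-4 - t) - 4 = -8 - t)
a(E, R) = 91/3 + R (a(E, R) = -⅔ + ((R - 1*5) + 6*6) = -⅔ + ((R - 5) + 36) = -⅔ + ((-5 + R) + 36) = -⅔ + (31 + R) = 91/3 + R)
-9*a(3, K(0))*41 = -9*(91/3 + (-8 - 1*0))*41 = -9*(91/3 + (-8 + 0))*41 = -9*(91/3 - 8)*41 = -9*67/3*41 = -201*41 = -8241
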